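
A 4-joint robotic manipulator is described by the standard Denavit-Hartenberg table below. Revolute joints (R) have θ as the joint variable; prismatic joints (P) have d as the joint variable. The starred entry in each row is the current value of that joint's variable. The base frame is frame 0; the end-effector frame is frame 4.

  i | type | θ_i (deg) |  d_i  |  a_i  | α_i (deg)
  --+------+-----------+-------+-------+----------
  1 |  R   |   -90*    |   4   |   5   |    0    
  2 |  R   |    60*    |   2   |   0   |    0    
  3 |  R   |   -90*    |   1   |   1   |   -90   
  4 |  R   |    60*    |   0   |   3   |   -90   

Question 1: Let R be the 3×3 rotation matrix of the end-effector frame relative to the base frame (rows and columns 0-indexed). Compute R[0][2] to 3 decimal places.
End-effector z-axis (col 2 of R) = (0.4330,0.7500,-0.5000)
R[0][2] = 0.4330

0.433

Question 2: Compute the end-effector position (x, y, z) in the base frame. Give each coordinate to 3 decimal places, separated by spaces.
after link 1: o_1 = (0.0000, -5.0000, 4.0000)
after link 2: o_2 = (0.0000, -5.0000, 6.0000)
after link 3: o_3 = (-0.5000, -5.8660, 7.0000)
after link 4: o_4 = (-1.2500, -7.1651, 4.4019)

-1.250 -7.165 4.402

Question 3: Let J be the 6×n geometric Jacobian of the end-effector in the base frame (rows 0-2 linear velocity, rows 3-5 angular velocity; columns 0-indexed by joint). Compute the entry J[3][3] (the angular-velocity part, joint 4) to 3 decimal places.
axis z_3 = (0.8660,-0.5000,0.0000); lever o_n−o_3 = (-0.7500,-1.2990,-2.5981)
cross product → J_v[:, 3] = (1.2990,2.2500,-1.5000)
J_ω[:, 3] = z_3
entry J[3][3] = 0.8660

0.866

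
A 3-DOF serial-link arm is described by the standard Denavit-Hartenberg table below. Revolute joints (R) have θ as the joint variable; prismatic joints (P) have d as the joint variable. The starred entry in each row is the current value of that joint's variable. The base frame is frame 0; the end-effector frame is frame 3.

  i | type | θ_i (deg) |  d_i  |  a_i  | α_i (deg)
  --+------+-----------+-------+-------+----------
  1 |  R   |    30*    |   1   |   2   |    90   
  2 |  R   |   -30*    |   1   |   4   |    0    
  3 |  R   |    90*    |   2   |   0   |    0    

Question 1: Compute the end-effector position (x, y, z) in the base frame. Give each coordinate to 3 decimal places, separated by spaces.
after link 1: o_1 = (1.7321, 1.0000, 1.0000)
after link 2: o_2 = (5.2321, 1.8660, -1.0000)
after link 3: o_3 = (6.2321, 0.1340, -1.0000)

6.232 0.134 -1.000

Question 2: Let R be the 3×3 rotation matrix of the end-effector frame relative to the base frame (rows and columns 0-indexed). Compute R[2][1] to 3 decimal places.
0.500

End-effector y-axis (col 1 of R) = (-0.7500,-0.4330,0.5000)
R[2][1] = 0.5000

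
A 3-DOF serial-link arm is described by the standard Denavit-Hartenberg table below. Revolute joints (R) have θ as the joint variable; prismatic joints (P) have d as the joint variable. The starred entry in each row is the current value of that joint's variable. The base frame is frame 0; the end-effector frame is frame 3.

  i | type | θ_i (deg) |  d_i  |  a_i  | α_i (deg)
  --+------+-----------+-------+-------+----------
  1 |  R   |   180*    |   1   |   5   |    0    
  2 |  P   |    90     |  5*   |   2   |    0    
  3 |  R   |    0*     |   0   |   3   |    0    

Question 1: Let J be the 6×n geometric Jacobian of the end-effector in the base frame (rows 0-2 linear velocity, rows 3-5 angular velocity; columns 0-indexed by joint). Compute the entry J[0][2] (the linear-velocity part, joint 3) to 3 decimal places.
3.000

axis z_2 = (0.0000,0.0000,1.0000); lever o_n−o_2 = (-0.0000,-3.0000,0.0000)
cross product → J_v[:, 2] = (3.0000,-0.0000,0.0000)
J_ω[:, 2] = z_2
entry J[0][2] = 3.0000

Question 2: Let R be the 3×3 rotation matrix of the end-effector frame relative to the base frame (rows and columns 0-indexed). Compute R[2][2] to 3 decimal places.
1.000

End-effector z-axis (col 2 of R) = (0.0000,0.0000,1.0000)
R[2][2] = 1.0000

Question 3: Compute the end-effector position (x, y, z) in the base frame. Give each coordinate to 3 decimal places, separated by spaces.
after link 1: o_1 = (-5.0000, 0.0000, 1.0000)
after link 2: o_2 = (-5.0000, -2.0000, 6.0000)
after link 3: o_3 = (-5.0000, -5.0000, 6.0000)

-5.000 -5.000 6.000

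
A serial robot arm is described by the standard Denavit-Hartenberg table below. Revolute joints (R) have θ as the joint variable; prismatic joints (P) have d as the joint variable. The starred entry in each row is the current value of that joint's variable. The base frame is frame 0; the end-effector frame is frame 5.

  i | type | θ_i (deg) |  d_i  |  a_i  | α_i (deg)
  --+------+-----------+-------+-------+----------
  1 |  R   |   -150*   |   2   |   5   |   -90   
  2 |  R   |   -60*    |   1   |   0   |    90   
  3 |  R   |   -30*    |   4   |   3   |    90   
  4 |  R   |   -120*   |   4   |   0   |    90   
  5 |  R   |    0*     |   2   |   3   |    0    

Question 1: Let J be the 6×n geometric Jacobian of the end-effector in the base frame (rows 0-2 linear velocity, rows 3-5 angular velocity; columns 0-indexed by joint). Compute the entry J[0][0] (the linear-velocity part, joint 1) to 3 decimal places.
axis z_0 = ẑ; lever o_n−o_0 = (-2.7497,1.1238,1.2949)
cross product → J_v[:, 0] = (-1.1238,-2.7497,0.0000)
J_ω[:, 0] = z_0
entry J[0][0] = -1.1238

-1.124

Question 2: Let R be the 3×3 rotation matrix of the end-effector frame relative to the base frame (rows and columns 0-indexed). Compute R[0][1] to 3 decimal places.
End-effector y-axis (col 1 of R) = (-0.2165,0.8750,-0.4330)
R[0][1] = -0.2165

-0.217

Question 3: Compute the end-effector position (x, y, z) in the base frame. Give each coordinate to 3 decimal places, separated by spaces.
after link 1: o_1 = (-4.3301, -2.5000, 2.0000)
after link 2: o_2 = (-3.8301, -3.3660, 2.0000)
after link 3: o_3 = (-2.7051, -0.9845, 6.2500)
after link 4: o_4 = (-3.5712, 2.5155, 4.5179)
after link 5: o_5 = (-2.7497, 1.1238, 1.2949)

-2.750 1.124 1.295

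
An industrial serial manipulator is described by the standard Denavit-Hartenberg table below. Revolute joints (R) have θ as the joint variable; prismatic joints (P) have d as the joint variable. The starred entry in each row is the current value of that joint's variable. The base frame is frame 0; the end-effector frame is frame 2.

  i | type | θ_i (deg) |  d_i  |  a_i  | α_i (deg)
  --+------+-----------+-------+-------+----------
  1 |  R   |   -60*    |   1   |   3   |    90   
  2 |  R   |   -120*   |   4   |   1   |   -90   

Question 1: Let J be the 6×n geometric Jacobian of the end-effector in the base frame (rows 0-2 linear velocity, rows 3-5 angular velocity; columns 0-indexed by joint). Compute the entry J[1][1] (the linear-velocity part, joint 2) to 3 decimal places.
axis z_1 = (-0.8660,-0.5000,0.0000); lever o_n−o_1 = (-3.7141,-1.5670,-0.8660)
cross product → J_v[:, 1] = (0.4330,-0.7500,-0.5000)
J_ω[:, 1] = z_1
entry J[1][1] = -0.7500

-0.750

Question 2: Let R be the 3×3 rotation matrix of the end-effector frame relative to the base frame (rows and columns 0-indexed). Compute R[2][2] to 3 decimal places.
-0.500

End-effector z-axis (col 2 of R) = (0.4330,-0.7500,-0.5000)
R[2][2] = -0.5000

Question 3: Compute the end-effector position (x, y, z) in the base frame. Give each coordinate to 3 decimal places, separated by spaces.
after link 1: o_1 = (1.5000, -2.5981, 1.0000)
after link 2: o_2 = (-2.2141, -4.1651, 0.1340)

-2.214 -4.165 0.134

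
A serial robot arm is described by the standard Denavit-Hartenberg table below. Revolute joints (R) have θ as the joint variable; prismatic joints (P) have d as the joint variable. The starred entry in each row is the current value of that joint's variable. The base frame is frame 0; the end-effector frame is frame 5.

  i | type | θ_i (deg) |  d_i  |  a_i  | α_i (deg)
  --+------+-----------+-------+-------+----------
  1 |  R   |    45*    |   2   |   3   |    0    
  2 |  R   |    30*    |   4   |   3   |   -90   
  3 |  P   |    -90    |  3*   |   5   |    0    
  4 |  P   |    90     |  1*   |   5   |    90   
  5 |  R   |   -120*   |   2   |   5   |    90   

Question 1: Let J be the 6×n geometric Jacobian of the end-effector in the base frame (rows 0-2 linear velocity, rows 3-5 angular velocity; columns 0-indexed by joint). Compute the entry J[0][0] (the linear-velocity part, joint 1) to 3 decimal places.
axis z_0 = ẑ; lever o_n−o_0 = (3.8637,7.3485,13.0000)
cross product → J_v[:, 0] = (-7.3485,3.8637,0.0000)
J_ω[:, 0] = z_0
entry J[0][0] = -7.3485

-7.348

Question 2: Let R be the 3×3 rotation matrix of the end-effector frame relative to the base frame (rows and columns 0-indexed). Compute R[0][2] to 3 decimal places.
End-effector z-axis (col 2 of R) = (-0.7071,-0.7071,0.0000)
R[0][2] = -0.7071

-0.707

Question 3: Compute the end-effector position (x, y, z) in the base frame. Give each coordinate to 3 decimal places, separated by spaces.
after link 1: o_1 = (2.1213, 2.1213, 2.0000)
after link 2: o_2 = (2.8978, 5.0191, 6.0000)
after link 3: o_3 = (0.0000, 5.7956, 11.0000)
after link 4: o_4 = (0.3282, 10.8840, 11.0000)
after link 5: o_5 = (3.8637, 7.3485, 13.0000)

3.864 7.348 13.000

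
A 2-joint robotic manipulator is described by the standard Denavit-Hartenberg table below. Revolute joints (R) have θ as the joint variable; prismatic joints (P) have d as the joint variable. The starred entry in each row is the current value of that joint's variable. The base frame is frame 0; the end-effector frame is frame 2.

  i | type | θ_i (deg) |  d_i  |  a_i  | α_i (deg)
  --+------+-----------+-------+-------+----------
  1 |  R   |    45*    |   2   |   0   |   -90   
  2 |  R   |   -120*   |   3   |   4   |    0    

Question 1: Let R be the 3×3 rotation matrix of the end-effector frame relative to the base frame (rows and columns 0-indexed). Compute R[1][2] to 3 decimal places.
0.707

End-effector z-axis (col 2 of R) = (-0.7071,0.7071,0.0000)
R[1][2] = 0.7071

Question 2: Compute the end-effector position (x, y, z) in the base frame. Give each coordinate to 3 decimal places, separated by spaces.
after link 1: o_1 = (0.0000, 0.0000, 2.0000)
after link 2: o_2 = (-3.5355, 0.7071, 5.4641)

-3.536 0.707 5.464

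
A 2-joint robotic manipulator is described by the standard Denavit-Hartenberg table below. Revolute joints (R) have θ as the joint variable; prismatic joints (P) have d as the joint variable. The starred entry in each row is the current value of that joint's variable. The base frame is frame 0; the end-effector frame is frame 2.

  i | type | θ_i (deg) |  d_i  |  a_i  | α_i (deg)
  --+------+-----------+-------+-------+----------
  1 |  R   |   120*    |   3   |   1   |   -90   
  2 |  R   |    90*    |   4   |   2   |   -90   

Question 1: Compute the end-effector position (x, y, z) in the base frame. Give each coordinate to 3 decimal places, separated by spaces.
after link 1: o_1 = (-0.5000, 0.8660, 3.0000)
after link 2: o_2 = (-3.9641, -1.1340, 1.0000)

-3.964 -1.134 1.000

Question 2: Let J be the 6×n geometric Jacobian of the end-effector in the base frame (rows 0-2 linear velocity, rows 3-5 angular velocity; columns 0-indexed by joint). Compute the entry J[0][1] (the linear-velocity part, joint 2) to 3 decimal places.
axis z_1 = (-0.8660,-0.5000,0.0000); lever o_n−o_1 = (-3.4641,-2.0000,-2.0000)
cross product → J_v[:, 1] = (1.0000,-1.7321,-0.0000)
J_ω[:, 1] = z_1
entry J[0][1] = 1.0000

1.000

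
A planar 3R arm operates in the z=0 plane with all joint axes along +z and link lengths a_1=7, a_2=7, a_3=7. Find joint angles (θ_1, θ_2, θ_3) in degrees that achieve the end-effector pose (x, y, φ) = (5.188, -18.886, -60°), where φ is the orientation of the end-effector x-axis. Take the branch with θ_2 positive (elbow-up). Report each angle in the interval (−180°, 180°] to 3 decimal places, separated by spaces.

-105.000 44.997 0.003

wrist centre = target − a_3·(cos φ, sin φ) = (1.6880, -12.8238)
cos θ_2 = (167.2998−7²−7²)/(2·7·7) = 0.7071; θ_2 = 44.9973° (elbow-up)
β = atan2(-12.8238,1.6880) = -82.5013°; ψ = atan2(4.9495,11.9500) = 22.4986°
θ_1 = β − ψ = -104.9999°
θ_3 = φ − θ_1 − θ_2 = 0.0026° (wrapped to (-180°,180°])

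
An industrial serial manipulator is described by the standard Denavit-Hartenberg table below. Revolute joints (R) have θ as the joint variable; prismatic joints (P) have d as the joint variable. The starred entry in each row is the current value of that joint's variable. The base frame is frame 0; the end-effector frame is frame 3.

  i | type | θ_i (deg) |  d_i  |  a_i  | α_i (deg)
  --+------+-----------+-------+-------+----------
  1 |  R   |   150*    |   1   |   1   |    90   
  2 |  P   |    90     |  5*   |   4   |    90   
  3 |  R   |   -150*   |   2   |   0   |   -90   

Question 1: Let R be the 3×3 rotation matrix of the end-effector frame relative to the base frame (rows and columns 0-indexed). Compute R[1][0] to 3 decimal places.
-0.433

End-effector x-axis (col 0 of R) = (-0.2500,-0.4330,-0.8660)
R[1][0] = -0.4330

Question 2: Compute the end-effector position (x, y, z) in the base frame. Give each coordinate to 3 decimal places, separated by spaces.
-0.098 5.830 5.000

after link 1: o_1 = (-0.8660, 0.5000, 1.0000)
after link 2: o_2 = (1.6340, 4.8301, 5.0000)
after link 3: o_3 = (-0.0981, 5.8301, 5.0000)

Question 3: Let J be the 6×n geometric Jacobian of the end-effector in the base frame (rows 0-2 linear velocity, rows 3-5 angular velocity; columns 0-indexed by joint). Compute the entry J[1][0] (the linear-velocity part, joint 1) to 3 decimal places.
-0.098

axis z_0 = ẑ; lever o_n−o_0 = (-0.0981,5.8301,5.0000)
cross product → J_v[:, 0] = (-5.8301,-0.0981,0.0000)
J_ω[:, 0] = z_0
entry J[1][0] = -0.0981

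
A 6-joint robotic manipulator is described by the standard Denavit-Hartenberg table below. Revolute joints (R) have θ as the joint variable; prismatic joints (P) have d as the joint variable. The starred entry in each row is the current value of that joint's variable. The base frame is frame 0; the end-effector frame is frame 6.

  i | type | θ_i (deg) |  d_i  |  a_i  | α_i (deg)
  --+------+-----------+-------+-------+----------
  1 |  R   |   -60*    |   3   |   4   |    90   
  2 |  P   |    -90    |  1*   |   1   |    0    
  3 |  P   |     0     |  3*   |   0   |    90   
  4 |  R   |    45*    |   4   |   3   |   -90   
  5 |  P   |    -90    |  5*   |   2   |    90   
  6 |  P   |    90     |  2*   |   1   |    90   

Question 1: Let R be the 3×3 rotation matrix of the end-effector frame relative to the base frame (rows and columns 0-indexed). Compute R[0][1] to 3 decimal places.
End-effector y-axis (col 1 of R) = (0.6124,0.3536,0.7071)
R[0][1] = 0.6124

0.612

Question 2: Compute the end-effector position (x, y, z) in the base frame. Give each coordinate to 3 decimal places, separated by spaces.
-8.751 -2.743 5.536

after link 1: o_1 = (2.0000, -3.4641, 3.0000)
after link 2: o_2 = (1.1340, -3.9641, 2.0000)
after link 3: o_3 = (-1.4641, -5.4641, 2.0000)
after link 4: o_4 = (-5.3012, -3.0607, -0.1213)
after link 5: o_5 = (-9.3631, -3.0964, 3.4142)
after link 6: o_6 = (-8.7507, -2.7428, 5.5355)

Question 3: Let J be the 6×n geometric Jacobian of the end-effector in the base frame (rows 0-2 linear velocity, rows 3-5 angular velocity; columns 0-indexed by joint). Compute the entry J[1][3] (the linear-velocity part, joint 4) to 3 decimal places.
axis z_3 = (-0.5000,0.8660,-0.0000); lever o_n−o_3 = (-7.2866,2.7213,3.5355)
cross product → J_v[:, 3] = (3.0619,1.7678,4.9497)
J_ω[:, 3] = z_3
entry J[1][3] = 1.7678

1.768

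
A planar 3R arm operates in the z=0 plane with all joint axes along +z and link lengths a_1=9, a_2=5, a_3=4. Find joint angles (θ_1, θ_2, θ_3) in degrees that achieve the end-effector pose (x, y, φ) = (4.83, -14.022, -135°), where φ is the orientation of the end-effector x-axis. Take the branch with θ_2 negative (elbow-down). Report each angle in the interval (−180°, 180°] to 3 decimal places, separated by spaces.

wrist centre = target − a_3·(cos φ, sin φ) = (7.6584, -11.1936)
cos θ_2 = (183.9476−9²−5²)/(2·9·5) = 0.8661; θ_2 = -29.9933° (elbow-down)
β = atan2(-11.1936,7.6584) = -55.6208°; ψ = atan2(-2.4995,13.3304) = -10.6198°
θ_1 = β − ψ = -45.0010°
θ_3 = φ − θ_1 − θ_2 = -60.0057° (wrapped to (-180°,180°])

-45.001 -29.993 -60.006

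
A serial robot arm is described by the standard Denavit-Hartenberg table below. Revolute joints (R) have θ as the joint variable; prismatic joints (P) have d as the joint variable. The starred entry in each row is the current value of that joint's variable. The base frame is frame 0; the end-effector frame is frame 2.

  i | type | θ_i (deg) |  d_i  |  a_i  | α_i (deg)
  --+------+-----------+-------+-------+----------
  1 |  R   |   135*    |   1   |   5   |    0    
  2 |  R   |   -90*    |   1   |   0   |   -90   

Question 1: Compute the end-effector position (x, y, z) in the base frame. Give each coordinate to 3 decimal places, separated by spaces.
after link 1: o_1 = (-3.5355, 3.5355, 1.0000)
after link 2: o_2 = (-3.5355, 3.5355, 2.0000)

-3.536 3.536 2.000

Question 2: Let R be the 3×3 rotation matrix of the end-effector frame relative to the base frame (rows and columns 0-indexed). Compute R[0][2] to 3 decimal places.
-0.707

End-effector z-axis (col 2 of R) = (-0.7071,0.7071,0.0000)
R[0][2] = -0.7071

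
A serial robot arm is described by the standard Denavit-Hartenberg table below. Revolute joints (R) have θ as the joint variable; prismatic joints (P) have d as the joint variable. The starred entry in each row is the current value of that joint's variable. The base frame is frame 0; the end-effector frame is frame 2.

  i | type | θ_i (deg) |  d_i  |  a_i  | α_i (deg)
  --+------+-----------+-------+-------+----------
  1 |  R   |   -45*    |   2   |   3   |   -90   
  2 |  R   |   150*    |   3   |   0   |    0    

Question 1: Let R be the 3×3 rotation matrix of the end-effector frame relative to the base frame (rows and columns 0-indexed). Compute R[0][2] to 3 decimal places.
End-effector z-axis (col 2 of R) = (0.7071,0.7071,0.0000)
R[0][2] = 0.7071

0.707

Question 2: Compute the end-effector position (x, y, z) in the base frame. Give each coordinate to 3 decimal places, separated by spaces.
4.243 0.000 2.000

after link 1: o_1 = (2.1213, -2.1213, 2.0000)
after link 2: o_2 = (4.2426, 0.0000, 2.0000)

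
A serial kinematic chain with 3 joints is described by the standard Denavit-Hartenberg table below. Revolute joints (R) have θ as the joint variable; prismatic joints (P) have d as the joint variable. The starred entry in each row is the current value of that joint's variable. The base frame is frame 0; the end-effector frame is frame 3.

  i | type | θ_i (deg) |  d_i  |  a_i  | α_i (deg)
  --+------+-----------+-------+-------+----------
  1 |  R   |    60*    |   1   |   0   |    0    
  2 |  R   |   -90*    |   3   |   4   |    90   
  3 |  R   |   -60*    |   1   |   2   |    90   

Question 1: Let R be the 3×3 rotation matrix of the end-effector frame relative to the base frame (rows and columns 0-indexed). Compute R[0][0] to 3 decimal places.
End-effector x-axis (col 0 of R) = (0.4330,-0.2500,-0.8660)
R[0][0] = 0.4330

0.433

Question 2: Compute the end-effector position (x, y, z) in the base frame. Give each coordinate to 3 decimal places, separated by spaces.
3.830 -3.366 2.268

after link 1: o_1 = (0.0000, 0.0000, 1.0000)
after link 2: o_2 = (3.4641, -2.0000, 4.0000)
after link 3: o_3 = (3.8301, -3.3660, 2.2679)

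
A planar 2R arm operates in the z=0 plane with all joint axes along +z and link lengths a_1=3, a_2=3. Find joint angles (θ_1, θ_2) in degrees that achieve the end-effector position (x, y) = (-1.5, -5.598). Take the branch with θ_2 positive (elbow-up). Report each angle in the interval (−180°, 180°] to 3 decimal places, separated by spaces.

-120.003 30.005

cos θ_2 = (33.5876−3²−3²)/(2·3·3) = 0.8660; θ_2 = 30.0054° (elbow-up)
β = atan2(-5.5980,-1.5000) = -105.0002°; ψ = atan2(1.5002,5.5979) = 15.0027°
θ_1 = β − ψ = -120.0029°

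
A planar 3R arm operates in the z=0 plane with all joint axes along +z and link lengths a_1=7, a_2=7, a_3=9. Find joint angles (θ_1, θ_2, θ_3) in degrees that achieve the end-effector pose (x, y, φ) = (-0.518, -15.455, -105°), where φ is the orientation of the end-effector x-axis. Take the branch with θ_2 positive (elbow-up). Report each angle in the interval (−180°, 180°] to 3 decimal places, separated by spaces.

wrist centre = target − a_3·(cos φ, sin φ) = (1.8114, -6.7617)
cos θ_2 = (49.0012−7²−7²)/(2·7·7) = -0.5000; θ_2 = 119.9992° (elbow-up)
β = atan2(-6.7617,1.8114) = -75.0033°; ψ = atan2(6.0622,3.5001) = 59.9996°
θ_1 = β − ψ = -135.0028°
θ_3 = φ − θ_1 − θ_2 = -89.9963° (wrapped to (-180°,180°])

-135.003 119.999 -89.996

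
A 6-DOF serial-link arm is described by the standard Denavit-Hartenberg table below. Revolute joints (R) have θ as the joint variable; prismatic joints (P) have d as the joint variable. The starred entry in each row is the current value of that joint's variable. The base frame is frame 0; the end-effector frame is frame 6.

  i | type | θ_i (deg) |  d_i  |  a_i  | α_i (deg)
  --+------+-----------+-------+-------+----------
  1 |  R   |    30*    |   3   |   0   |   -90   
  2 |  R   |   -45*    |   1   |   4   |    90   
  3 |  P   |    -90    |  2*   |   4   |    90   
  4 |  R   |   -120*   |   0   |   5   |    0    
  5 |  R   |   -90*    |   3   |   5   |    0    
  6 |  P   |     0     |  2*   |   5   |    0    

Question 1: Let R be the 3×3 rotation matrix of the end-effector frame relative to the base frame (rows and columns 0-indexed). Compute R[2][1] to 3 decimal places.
End-effector y-axis (col 1 of R) = (0.2803,0.7392,-0.6124)
R[2][1] = -0.6124

-0.612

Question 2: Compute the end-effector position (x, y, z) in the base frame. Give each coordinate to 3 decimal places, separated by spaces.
after link 1: o_1 = (0.0000, 0.0000, 3.0000)
after link 2: o_2 = (1.9495, 2.2802, 5.8284)
after link 3: o_3 = (2.7247, -1.8910, 7.2426)
after link 4: o_4 = (4.1264, 1.8050, 4.1808)
after link 5: o_5 = (-1.4067, 3.6105, 3.8272)
after link 6: o_6 = (-6.3275, 5.7695, 4.1808)

-6.327 5.769 4.181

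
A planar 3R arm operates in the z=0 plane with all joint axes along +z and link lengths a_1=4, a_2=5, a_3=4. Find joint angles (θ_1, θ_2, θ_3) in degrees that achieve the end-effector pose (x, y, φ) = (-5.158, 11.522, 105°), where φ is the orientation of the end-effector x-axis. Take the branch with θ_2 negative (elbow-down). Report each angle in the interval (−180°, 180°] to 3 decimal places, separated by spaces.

134.992 -29.985 -0.007

wrist centre = target − a_3·(cos φ, sin φ) = (-4.1227, 7.6583)
cos θ_2 = (75.6464−4²−5²)/(2·4·5) = 0.8662; θ_2 = -29.9847° (elbow-down)
β = atan2(7.6583,-4.1227) = 118.2951°; ψ = atan2(-2.4988,8.3308) = -16.6967°
θ_1 = β − ψ = 134.9919°
θ_3 = φ − θ_1 − θ_2 = -0.0072° (wrapped to (-180°,180°])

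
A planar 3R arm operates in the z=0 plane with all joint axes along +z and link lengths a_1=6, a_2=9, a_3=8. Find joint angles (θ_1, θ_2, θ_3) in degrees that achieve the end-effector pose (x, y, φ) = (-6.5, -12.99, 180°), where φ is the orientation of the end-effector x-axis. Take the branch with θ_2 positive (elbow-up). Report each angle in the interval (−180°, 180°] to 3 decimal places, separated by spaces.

-120.004 60.006 -120.002

wrist centre = target − a_3·(cos φ, sin φ) = (1.5000, -12.9900)
cos θ_2 = (170.9901−6²−9²)/(2·6·9) = 0.4999; θ_2 = 60.0061° (elbow-up)
β = atan2(-12.9900,1.5000) = -83.4130°; ψ = atan2(7.7947,10.4992) = 36.5906°
θ_1 = β − ψ = -120.0036°
θ_3 = φ − θ_1 − θ_2 = -120.0024° (wrapped to (-180°,180°])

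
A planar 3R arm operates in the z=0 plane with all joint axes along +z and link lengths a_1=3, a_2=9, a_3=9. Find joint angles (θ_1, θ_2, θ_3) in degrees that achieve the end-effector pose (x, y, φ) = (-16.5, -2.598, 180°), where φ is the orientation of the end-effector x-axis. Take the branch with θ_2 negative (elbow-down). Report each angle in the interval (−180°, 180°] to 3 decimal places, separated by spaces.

-60.000 -120.000 0.000

wrist centre = target − a_3·(cos φ, sin φ) = (-7.5000, -2.5980)
cos θ_2 = (62.9996−3²−9²)/(2·3·9) = -0.5000; θ_2 = -120.0005° (elbow-down)
β = atan2(-2.5980,-7.5000) = -160.8939°; ψ = atan2(-7.7942,-1.5001) = -100.8939°
θ_1 = β − ψ = -60.0000°
θ_3 = φ − θ_1 − θ_2 = 0.0005° (wrapped to (-180°,180°])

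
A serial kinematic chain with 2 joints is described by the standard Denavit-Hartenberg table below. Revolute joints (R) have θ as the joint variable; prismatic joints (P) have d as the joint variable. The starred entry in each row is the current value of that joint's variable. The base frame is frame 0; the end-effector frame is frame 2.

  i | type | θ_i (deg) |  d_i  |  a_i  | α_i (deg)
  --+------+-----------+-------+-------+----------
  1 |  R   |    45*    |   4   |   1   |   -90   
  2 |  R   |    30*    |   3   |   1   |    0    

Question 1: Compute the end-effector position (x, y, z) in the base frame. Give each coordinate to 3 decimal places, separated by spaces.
-0.802 3.441 3.500

after link 1: o_1 = (0.7071, 0.7071, 4.0000)
after link 2: o_2 = (-0.8018, 3.4408, 3.5000)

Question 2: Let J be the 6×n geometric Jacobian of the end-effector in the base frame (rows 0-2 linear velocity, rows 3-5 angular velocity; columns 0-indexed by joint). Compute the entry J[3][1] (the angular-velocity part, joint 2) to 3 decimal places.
axis z_1 = (-0.7071,0.7071,0.0000); lever o_n−o_1 = (-1.5089,2.7337,-0.5000)
cross product → J_v[:, 1] = (-0.3536,-0.3536,-0.8660)
J_ω[:, 1] = z_1
entry J[3][1] = -0.7071

-0.707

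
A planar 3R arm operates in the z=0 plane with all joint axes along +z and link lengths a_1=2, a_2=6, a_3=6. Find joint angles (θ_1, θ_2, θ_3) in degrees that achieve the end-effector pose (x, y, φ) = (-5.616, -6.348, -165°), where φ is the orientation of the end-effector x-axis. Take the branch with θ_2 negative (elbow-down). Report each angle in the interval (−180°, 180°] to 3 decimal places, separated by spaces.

wrist centre = target − a_3·(cos φ, sin φ) = (0.1796, -4.7951)
cos θ_2 = (23.0251−2²−6²)/(2·2·6) = -0.7073; θ_2 = -135.0147° (elbow-down)
β = atan2(-4.7951,0.1796) = -87.8555°; ψ = atan2(-4.2416,-2.2437) = -117.8783°
θ_1 = β − ψ = 30.0228°
θ_3 = φ − θ_1 − θ_2 = -60.0081° (wrapped to (-180°,180°])

30.023 -135.015 -60.008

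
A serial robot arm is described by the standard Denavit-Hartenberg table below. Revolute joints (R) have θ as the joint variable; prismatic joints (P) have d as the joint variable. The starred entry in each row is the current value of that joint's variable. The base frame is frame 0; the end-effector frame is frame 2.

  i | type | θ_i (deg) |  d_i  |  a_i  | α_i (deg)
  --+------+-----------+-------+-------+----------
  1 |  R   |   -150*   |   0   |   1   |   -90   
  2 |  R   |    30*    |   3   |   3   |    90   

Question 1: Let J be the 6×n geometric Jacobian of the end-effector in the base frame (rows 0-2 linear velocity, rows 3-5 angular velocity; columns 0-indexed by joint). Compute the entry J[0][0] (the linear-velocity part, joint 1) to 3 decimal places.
4.397

axis z_0 = ẑ; lever o_n−o_0 = (-1.6160,-4.3971,-1.5000)
cross product → J_v[:, 0] = (4.3971,-1.6160,0.0000)
J_ω[:, 0] = z_0
entry J[0][0] = 4.3971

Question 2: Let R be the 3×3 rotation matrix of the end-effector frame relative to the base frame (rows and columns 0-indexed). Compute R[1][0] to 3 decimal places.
End-effector x-axis (col 0 of R) = (-0.7500,-0.4330,-0.5000)
R[1][0] = -0.4330

-0.433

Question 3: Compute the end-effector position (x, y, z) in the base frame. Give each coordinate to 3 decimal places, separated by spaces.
after link 1: o_1 = (-0.8660, -0.5000, 0.0000)
after link 2: o_2 = (-1.6160, -4.3971, -1.5000)

-1.616 -4.397 -1.500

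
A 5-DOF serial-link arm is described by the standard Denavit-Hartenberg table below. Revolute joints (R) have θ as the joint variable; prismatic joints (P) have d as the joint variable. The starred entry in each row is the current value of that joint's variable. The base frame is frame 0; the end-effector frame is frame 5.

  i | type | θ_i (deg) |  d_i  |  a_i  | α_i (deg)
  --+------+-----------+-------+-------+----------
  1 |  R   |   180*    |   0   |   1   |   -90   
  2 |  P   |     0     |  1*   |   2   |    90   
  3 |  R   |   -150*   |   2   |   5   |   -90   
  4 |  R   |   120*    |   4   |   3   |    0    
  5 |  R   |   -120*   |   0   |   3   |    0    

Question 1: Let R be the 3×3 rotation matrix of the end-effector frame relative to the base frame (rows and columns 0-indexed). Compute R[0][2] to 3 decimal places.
End-effector z-axis (col 2 of R) = (-0.5000,0.8660,0.0000)
R[0][2] = -0.5000

-0.500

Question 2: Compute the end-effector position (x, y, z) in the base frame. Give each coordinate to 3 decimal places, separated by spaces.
0.629 5.714 -0.598

after link 1: o_1 = (-1.0000, 0.0000, 0.0000)
after link 2: o_2 = (-3.0000, -1.0000, 0.0000)
after link 3: o_3 = (1.3301, 1.5000, 2.0000)
after link 4: o_4 = (-1.9689, 4.2141, -0.5981)
after link 5: o_5 = (0.6292, 5.7141, -0.5981)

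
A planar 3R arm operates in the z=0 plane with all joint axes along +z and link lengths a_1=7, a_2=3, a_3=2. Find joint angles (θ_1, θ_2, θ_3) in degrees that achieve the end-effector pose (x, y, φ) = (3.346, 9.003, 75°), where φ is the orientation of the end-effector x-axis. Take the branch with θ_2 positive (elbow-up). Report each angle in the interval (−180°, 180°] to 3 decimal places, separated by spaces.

45.001 89.999 -60.000

wrist centre = target − a_3·(cos φ, sin φ) = (2.8284, 7.0711)
cos θ_2 = (58.0008−7²−3²)/(2·7·3) = 0.0000; θ_2 = 89.9989° (elbow-up)
β = atan2(7.0711,2.8284) = 68.1993°; ψ = atan2(3.0000,7.0001) = 23.1984°
θ_1 = β − ψ = 45.0008°
θ_3 = φ − θ_1 − θ_2 = -59.9998° (wrapped to (-180°,180°])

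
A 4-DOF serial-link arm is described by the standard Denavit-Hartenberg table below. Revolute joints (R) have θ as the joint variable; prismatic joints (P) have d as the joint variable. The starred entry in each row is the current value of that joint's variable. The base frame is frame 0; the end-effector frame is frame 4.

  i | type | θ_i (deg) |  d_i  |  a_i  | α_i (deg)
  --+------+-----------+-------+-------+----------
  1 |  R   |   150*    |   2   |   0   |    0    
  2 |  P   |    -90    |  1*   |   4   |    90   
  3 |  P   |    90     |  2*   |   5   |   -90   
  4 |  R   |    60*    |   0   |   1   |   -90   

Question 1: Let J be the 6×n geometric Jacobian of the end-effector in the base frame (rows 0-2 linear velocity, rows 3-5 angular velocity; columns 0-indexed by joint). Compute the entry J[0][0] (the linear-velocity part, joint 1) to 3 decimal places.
-2.897

axis z_0 = ẑ; lever o_n−o_0 = (2.9821,2.8971,8.5000)
cross product → J_v[:, 0] = (-2.8971,2.9821,0.0000)
J_ω[:, 0] = z_0
entry J[0][0] = -2.8971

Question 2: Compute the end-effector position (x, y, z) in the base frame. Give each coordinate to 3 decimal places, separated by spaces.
2.982 2.897 8.500

after link 1: o_1 = (0.0000, 0.0000, 2.0000)
after link 2: o_2 = (2.0000, 3.4641, 3.0000)
after link 3: o_3 = (3.7321, 2.4641, 8.0000)
after link 4: o_4 = (2.9821, 2.8971, 8.5000)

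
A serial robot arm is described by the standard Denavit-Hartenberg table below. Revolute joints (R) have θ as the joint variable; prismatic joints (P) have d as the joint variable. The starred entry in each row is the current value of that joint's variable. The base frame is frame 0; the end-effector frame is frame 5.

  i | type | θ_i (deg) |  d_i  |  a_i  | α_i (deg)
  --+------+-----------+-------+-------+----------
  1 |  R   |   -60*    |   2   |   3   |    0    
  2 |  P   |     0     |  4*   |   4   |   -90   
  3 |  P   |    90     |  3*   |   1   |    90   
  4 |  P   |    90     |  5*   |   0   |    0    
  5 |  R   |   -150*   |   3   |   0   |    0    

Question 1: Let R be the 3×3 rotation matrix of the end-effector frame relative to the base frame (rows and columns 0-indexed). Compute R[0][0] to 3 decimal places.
End-effector x-axis (col 0 of R) = (-0.7500,-0.4330,-0.5000)
R[0][0] = -0.7500

-0.750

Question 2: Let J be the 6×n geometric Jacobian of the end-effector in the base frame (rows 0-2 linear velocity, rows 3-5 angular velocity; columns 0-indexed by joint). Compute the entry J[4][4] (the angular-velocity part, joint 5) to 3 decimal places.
axis z_4 = (0.5000,-0.8660,0.0000); lever o_n−o_4 = (1.5000,-2.5981,0.0000)
cross product → J_v[:, 4] = (0.0000,0.0000,-0.0000)
J_ω[:, 4] = z_4
entry J[4][4] = -0.8660

-0.866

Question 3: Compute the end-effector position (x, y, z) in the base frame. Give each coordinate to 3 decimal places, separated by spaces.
10.098 -11.490 5.000

after link 1: o_1 = (1.5000, -2.5981, 2.0000)
after link 2: o_2 = (3.5000, -6.0622, 6.0000)
after link 3: o_3 = (6.0981, -4.5622, 5.0000)
after link 4: o_4 = (8.5981, -8.8923, 5.0000)
after link 5: o_5 = (10.0981, -11.4904, 5.0000)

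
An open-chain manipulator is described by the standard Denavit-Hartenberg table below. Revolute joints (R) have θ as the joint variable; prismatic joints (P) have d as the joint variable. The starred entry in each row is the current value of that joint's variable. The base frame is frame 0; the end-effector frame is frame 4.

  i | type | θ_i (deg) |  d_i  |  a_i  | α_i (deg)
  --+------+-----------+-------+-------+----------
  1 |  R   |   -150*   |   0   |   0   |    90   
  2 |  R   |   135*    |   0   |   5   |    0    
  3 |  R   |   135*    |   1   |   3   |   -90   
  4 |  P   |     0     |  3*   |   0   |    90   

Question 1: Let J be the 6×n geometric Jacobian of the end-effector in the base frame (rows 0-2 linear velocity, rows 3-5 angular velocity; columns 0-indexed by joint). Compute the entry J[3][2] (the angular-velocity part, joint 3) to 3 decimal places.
-0.500

axis z_2 = (-0.5000,0.8660,0.0000); lever o_n−o_2 = (-3.0981,-0.6340,-3.0000)
cross product → J_v[:, 2] = (-2.5981,-1.5000,3.0000)
J_ω[:, 2] = z_2
entry J[3][2] = -0.5000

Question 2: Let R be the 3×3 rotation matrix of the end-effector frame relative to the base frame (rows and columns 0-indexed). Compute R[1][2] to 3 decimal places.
End-effector z-axis (col 2 of R) = (-0.5000,0.8660,0.0000)
R[1][2] = 0.8660

0.866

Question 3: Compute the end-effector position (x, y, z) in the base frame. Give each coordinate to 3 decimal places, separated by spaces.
after link 1: o_1 = (0.0000, 0.0000, 0.0000)
after link 2: o_2 = (3.0619, 1.7678, 3.5355)
after link 3: o_3 = (2.5619, 2.6338, 0.5355)
after link 4: o_4 = (-0.0362, 1.1338, 0.5355)

-0.036 1.134 0.536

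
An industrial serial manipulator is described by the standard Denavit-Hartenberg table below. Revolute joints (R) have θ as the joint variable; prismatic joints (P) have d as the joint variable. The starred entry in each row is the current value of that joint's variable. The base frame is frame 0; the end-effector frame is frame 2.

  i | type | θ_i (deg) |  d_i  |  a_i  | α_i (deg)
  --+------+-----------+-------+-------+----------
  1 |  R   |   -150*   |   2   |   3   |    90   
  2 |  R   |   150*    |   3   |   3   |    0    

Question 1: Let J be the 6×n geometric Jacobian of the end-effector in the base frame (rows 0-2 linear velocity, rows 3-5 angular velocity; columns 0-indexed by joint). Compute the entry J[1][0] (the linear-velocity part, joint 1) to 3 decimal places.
axis z_0 = ẑ; lever o_n−o_0 = (-1.8481,2.3971,3.5000)
cross product → J_v[:, 0] = (-2.3971,-1.8481,0.0000)
J_ω[:, 0] = z_0
entry J[1][0] = -1.8481

-1.848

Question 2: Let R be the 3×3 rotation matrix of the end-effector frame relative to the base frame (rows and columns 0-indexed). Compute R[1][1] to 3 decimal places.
0.250

End-effector y-axis (col 1 of R) = (0.4330,0.2500,-0.8660)
R[1][1] = 0.2500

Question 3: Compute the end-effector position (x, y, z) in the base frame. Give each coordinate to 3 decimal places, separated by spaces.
-1.848 2.397 3.500

after link 1: o_1 = (-2.5981, -1.5000, 2.0000)
after link 2: o_2 = (-1.8481, 2.3971, 3.5000)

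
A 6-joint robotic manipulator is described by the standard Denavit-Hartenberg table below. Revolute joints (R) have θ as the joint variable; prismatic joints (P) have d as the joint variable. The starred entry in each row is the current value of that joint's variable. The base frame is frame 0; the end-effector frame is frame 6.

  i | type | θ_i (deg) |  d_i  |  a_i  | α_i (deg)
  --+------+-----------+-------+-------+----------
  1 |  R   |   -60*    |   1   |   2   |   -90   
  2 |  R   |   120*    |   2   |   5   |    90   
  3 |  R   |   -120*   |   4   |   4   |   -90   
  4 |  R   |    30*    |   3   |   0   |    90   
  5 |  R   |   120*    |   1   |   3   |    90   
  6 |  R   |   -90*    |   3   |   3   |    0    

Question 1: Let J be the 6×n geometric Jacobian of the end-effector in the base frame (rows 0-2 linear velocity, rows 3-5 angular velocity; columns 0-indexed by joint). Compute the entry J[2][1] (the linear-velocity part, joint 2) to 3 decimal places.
axis z_1 = (0.8660,0.5000,0.0000); lever o_n−o_1 = (-5.8533,0.1969,-8.8023)
cross product → J_v[:, 1] = (-4.4012,7.6230,3.0972)
J_ω[:, 1] = z_1
entry J[2][1] = 3.0972

3.097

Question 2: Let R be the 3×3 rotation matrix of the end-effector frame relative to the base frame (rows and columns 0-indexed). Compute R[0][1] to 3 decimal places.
End-effector y-axis (col 1 of R) = (-0.1836,0.2020,-0.9620)
R[0][1] = -0.1836

-0.184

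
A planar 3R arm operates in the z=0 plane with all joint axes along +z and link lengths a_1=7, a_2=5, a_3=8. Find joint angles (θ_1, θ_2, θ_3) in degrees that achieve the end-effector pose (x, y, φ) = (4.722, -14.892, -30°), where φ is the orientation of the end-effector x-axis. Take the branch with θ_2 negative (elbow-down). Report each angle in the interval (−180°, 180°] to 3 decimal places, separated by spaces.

wrist centre = target − a_3·(cos φ, sin φ) = (-2.2062, -10.8920)
cos θ_2 = (123.5030−7²−5²)/(2·7·5) = 0.7072; θ_2 = -44.9936° (elbow-down)
β = atan2(-10.8920,-2.2062) = -101.4505°; ψ = atan2(-3.5351,10.5359) = -18.5482°
θ_1 = β − ψ = -82.9023°
θ_3 = φ − θ_1 − θ_2 = 97.8959° (wrapped to (-180°,180°])

-82.902 -44.994 97.896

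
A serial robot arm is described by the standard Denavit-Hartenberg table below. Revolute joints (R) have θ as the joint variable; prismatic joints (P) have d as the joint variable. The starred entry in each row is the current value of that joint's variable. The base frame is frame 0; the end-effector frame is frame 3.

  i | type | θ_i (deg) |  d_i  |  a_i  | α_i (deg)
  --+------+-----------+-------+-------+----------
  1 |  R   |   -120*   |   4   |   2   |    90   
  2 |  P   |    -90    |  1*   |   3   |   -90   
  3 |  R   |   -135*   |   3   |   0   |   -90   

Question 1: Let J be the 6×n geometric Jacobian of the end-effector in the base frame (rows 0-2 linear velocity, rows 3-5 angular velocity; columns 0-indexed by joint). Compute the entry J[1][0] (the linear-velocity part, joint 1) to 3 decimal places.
axis z_0 = ẑ; lever o_n−o_0 = (-3.3660,-3.8301,1.0000)
cross product → J_v[:, 0] = (3.8301,-3.3660,0.0000)
J_ω[:, 0] = z_0
entry J[1][0] = -3.3660

-3.366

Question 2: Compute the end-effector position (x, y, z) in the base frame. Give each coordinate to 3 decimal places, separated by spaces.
-3.366 -3.830 1.000

after link 1: o_1 = (-1.0000, -1.7321, 4.0000)
after link 2: o_2 = (-1.8660, -1.2321, 1.0000)
after link 3: o_3 = (-3.3660, -3.8301, 1.0000)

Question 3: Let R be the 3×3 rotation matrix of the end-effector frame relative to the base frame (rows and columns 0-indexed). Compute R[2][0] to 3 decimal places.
0.707

End-effector x-axis (col 0 of R) = (-0.6124,0.3536,0.7071)
R[2][0] = 0.7071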